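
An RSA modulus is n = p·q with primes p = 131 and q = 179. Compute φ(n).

φ(23449) = 23449 · (1 − 1/131) · (1 − 1/179)
       = 23449 · 23140/23449 = 23140.

23140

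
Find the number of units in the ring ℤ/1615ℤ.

1152

1615 = 5 · 17 · 19.
φ(5) = 5 − 1 = 4.
φ(17) = 17 − 1 = 16.
φ(19) = 19 − 1 = 18.
Since φ is multiplicative, φ(1615) = 4 · 16 · 18 = 1152.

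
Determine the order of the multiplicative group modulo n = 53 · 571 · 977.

φ(29566951) = 29566951 · (1 − 1/53) · (1 − 1/571) · (1 − 1/977)
       = 29566951 · 28928640/29566951 = 28928640.

28928640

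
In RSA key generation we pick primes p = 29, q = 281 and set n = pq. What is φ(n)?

7840

φ(8149) = 8149 · (1 − 1/29) · (1 − 1/281)
       = 8149 · 7840/8149 = 7840.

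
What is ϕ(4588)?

First factor: 4588 = 2**2 * 31 * 37.
φ(4588) = 4588 · (1 − 1/2) · (1 − 1/31) · (1 − 1/37)
       = 4588 · 1080/2294 = 2160.

2160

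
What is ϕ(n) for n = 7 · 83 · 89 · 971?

41997120

φ(7) = 7 − 1 = 6.
φ(83) = 83 − 1 = 82.
φ(89) = 89 − 1 = 88.
φ(971) = 971 − 1 = 970.
φ(50209439) = 6 × 82 × 88 × 970 = 41997120.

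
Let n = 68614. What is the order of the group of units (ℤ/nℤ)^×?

Factor 68614: 68614 = 2 · 7 · 13**2 · 29.
φ(2) = 2 − 1 = 1.
φ(7) = 7 − 1 = 6.
φ(13^2) = 13^2 − 13^1 = 169 − 13 = 156.
φ(29) = 29 − 1 = 28.
Multiply: 1 · 6 · 156 · 28 = 26208.

26208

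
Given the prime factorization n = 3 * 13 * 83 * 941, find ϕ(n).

1849920

φ(3) = 3 − 1 = 2.
φ(13) = 13 − 1 = 12.
φ(83) = 83 − 1 = 82.
φ(941) = 941 − 1 = 940.
φ(3046017) = 2 × 12 × 82 × 940 = 1849920.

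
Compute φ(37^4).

1823508

φ(37^4) = 37^3·(37−1) = 50653·36 = 1823508.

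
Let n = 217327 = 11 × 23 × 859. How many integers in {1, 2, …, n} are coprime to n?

φ(11) = 11 − 1 = 10.
φ(23) = 23 − 1 = 22.
φ(859) = 859 − 1 = 858.
Multiply: 10 · 22 · 858 = 188760.

188760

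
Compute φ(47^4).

φ(4879681) = 4879681 · (1 − 1/47)
       = 4879681 · 46/47 = 4775858.

4775858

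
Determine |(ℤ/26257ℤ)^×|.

19800

First factor: 26257 = 7 * 11**2 * 31.
φ(26257) = 26257 · (1 − 1/7) · (1 − 1/11) · (1 − 1/31)
       = 26257 · 1800/2387 = 19800.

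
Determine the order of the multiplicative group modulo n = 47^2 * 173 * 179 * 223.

14694577824

φ(47^2) = 47^1·(47−1) = 47·46 = 2162.
φ(173) = 173 − 1 = 172.
φ(179) = 179 − 1 = 178.
φ(223) = 223 − 1 = 222.
φ(15254560969) = 2162 × 172 × 178 × 222 = 14694577824.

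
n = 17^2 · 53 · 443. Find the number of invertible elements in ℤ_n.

6251648

φ(6785431) = 6785431 · (1 − 1/17) · (1 − 1/53) · (1 − 1/443)
       = 6785431 · 367744/399143 = 6251648.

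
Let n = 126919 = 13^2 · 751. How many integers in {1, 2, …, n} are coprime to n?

117000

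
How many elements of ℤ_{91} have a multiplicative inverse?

72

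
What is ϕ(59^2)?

3422

φ(3481) = 3481 · (1 − 1/59)
       = 3481 · 58/59 = 3422.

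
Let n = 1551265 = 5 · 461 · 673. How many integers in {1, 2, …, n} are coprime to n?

1236480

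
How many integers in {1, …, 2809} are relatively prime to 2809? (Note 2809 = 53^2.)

2756

φ(53^2) = 53^1·(53−1) = 53·52 = 2756.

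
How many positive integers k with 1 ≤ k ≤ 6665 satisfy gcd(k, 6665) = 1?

5040

Factor 6665: 6665 = 5 · 31 · 43.
φ(5) = 5 − 1 = 4.
φ(31) = 31 − 1 = 30.
φ(43) = 43 − 1 = 42.
Multiply: 4 · 30 · 42 = 5040.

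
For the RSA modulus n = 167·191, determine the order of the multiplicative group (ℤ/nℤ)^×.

31540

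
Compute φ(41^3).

67240

φ(41^3) = 41^3 − 41^2 = 68921 − 1681 = 67240.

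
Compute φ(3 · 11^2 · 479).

105160

φ(173877) = 173877 · (1 − 1/3) · (1 − 1/11) · (1 − 1/479)
       = 173877 · 9560/15807 = 105160.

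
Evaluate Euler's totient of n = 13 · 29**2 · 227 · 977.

2149292544

φ(13) = 13 − 1 = 12.
φ(29^2) = 29^2 − 29^1 = 841 − 29 = 812.
φ(227) = 227 − 1 = 226.
φ(977) = 977 − 1 = 976.
φ(2424709807) = 12 × 812 × 226 × 976 = 2149292544.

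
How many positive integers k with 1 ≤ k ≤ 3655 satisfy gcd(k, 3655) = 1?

2688

Prime factorization: 3655 = 5 · 17 · 43.
φ(5) = 5 − 1 = 4.
φ(17) = 17 − 1 = 16.
φ(43) = 43 − 1 = 42.
φ(3655) = 4 × 16 × 42 = 2688.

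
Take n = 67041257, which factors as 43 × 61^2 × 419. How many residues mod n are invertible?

64254960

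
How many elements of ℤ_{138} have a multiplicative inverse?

44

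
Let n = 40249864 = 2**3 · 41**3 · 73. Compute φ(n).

φ(2^3) = 2^2·(2−1) = 4·1 = 4.
φ(41^3) = 41^3 − 41^2 = 68921 − 1681 = 67240.
φ(73) = 73 − 1 = 72.
φ(40249864) = 4 × 67240 × 72 = 19365120.

19365120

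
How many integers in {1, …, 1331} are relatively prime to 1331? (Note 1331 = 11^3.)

1210

φ(11^3) = 11^2·(11−1) = 121·10 = 1210.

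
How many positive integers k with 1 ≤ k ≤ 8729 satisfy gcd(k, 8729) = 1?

7056

First factor: 8729 = 7 · 29 · 43.
φ(7) = 7 − 1 = 6.
φ(29) = 29 − 1 = 28.
φ(43) = 43 − 1 = 42.
Since φ is multiplicative, φ(8729) = 6 · 28 · 42 = 7056.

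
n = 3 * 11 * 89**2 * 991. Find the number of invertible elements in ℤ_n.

155073600

φ(259040463) = 259040463 · (1 − 1/3) · (1 − 1/11) · (1 − 1/89) · (1 − 1/991)
       = 259040463 · 1742400/2910567 = 155073600.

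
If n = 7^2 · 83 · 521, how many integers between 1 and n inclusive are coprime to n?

φ(7^2) = 7^1·(7−1) = 7·6 = 42.
φ(83) = 83 − 1 = 82.
φ(521) = 521 − 1 = 520.
φ(2118907) = 42 × 82 × 520 = 1790880.

1790880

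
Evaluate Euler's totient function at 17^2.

272

φ(289) = 289 · (1 − 1/17)
       = 289 · 16/17 = 272.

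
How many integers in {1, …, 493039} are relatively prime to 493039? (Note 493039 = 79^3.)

486798

φ(79^3) = 79^3 − 79^2 = 493039 − 6241 = 486798.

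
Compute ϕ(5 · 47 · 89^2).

1441088

φ(1861435) = 1861435 · (1 − 1/5) · (1 − 1/47) · (1 − 1/89)
       = 1861435 · 16192/20915 = 1441088.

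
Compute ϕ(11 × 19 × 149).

φ(11) = 11 − 1 = 10.
φ(19) = 19 − 1 = 18.
φ(149) = 149 − 1 = 148.
φ(31141) = 10 × 18 × 148 = 26640.

26640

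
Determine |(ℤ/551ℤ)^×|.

Factor 551: 551 = 19 · 29.
φ(19) = 19 − 1 = 18.
φ(29) = 29 − 1 = 28.
Since φ is multiplicative, φ(551) = 18 · 28 = 504.

504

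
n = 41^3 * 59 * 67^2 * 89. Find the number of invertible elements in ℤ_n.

φ(1624587823619) = 1624587823619 · (1 − 1/41) · (1 − 1/59) · (1 − 1/67) · (1 − 1/89)
       = 1624587823619 · 13474560/14424497 = 1517599269120.

1517599269120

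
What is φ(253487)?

207360

253487 = 13 * 17 * 31 * 37.
φ(13) = 13 − 1 = 12.
φ(17) = 17 − 1 = 16.
φ(31) = 31 − 1 = 30.
φ(37) = 37 − 1 = 36.
φ(253487) = 12 × 16 × 30 × 36 = 207360.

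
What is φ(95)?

72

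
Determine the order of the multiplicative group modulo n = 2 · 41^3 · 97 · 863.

φ(2) = 2 − 1 = 1.
φ(41^3) = 41^2·(41−1) = 1681·40 = 67240.
φ(97) = 97 − 1 = 96.
φ(863) = 863 − 1 = 862.
Multiply: 1 · 67240 · 96 · 862 = 5564244480.

5564244480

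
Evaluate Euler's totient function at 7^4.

φ(2401) = 2401 · (1 − 1/7)
       = 2401 · 6/7 = 2058.

2058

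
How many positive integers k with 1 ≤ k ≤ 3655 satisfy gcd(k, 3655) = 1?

2688

Prime factorization: 3655 = 5 · 17 · 43.
φ(3655) = 3655 · (1 − 1/5) · (1 − 1/17) · (1 − 1/43)
       = 3655 · 2688/3655 = 2688.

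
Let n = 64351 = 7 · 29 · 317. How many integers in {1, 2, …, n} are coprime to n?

53088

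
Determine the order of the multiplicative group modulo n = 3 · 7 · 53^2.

φ(58989) = 58989 · (1 − 1/3) · (1 − 1/7) · (1 − 1/53)
       = 58989 · 624/1113 = 33072.

33072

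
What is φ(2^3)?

φ(2^3) = 2^3 − 2^2 = 8 − 4 = 4.

4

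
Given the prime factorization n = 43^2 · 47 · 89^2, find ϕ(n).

φ(688358663) = 688358663 · (1 − 1/43) · (1 − 1/47) · (1 − 1/89)
       = 688358663 · 170016/179869 = 650651232.

650651232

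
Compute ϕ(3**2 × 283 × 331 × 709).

395318880

φ(3^2) = 3^2 − 3^1 = 9 − 3 = 6.
φ(283) = 283 − 1 = 282.
φ(331) = 331 − 1 = 330.
φ(709) = 709 − 1 = 708.
Multiply: 6 · 282 · 330 · 708 = 395318880.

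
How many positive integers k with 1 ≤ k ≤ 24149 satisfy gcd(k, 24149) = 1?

Prime factorization: 24149 = 19 · 31 · 41.
φ(24149) = 24149 · (1 − 1/19) · (1 − 1/31) · (1 − 1/41)
       = 24149 · 21600/24149 = 21600.

21600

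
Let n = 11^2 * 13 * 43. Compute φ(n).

55440

φ(67639) = 67639 · (1 − 1/11) · (1 − 1/13) · (1 − 1/43)
       = 67639 · 5040/6149 = 55440.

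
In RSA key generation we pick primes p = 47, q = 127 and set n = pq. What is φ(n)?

φ(5969) = 5969 · (1 − 1/47) · (1 − 1/127)
       = 5969 · 5796/5969 = 5796.

5796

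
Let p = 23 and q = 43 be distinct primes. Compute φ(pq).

φ(pq) = (p−1)(q−1) = 22 · 42 = 924.

924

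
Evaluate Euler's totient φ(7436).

Prime factorization: 7436 = 2**2 · 11 · 13**2.
φ(7436) = 7436 · (1 − 1/2) · (1 − 1/11) · (1 − 1/13)
       = 7436 · 120/286 = 3120.

3120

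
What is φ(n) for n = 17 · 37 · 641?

368640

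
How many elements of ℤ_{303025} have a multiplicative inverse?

211200

Factor 303025: 303025 = 5**2 * 17 * 23 * 31.
φ(5^2) = 5^1·(5−1) = 5·4 = 20.
φ(17) = 17 − 1 = 16.
φ(23) = 23 − 1 = 22.
φ(31) = 31 − 1 = 30.
φ(303025) = 20 × 16 × 22 × 30 = 211200.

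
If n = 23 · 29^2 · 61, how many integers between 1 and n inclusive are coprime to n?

1071840

φ(1179923) = 1179923 · (1 − 1/23) · (1 − 1/29) · (1 − 1/61)
       = 1179923 · 36960/40687 = 1071840.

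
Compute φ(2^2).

2

φ(2^2) = 2^1·(2−1) = 2·1 = 2.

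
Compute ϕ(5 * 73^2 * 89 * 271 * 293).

φ(188296671215) = 188296671215 · (1 − 1/5) · (1 − 1/73) · (1 − 1/89) · (1 − 1/271) · (1 − 1/293)
       = 188296671215 · 1998120960/2579406455 = 145862830080.

145862830080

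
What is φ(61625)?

Prime factorization: 61625 = 5^3 · 17 · 29.
φ(5^3) = 5^2·(5−1) = 25·4 = 100.
φ(17) = 17 − 1 = 16.
φ(29) = 29 − 1 = 28.
φ(61625) = 100 × 16 × 28 = 44800.

44800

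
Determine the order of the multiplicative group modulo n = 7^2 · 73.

3024

φ(3577) = 3577 · (1 − 1/7) · (1 − 1/73)
       = 3577 · 432/511 = 3024.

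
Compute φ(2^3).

4

φ(8) = 8 · (1 − 1/2)
       = 8 · 1/2 = 4.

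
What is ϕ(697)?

697 = 17 · 41.
φ(697) = 697 · (1 − 1/17) · (1 − 1/41)
       = 697 · 640/697 = 640.

640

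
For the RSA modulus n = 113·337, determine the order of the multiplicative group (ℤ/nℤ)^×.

37632

φ(113) = 113 − 1 = 112.
φ(337) = 337 − 1 = 336.
Multiply: 112 · 336 = 37632.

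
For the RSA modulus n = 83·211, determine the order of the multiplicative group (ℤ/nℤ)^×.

17220

For distinct primes, φ(pq) = (p−1)(q−1) = 82 × 210 = 17220.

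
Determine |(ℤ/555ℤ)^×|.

288

First factor: 555 = 3 · 5 · 37.
φ(555) = 555 · (1 − 1/3) · (1 − 1/5) · (1 − 1/37)
       = 555 · 288/555 = 288.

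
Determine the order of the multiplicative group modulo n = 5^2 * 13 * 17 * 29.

107520

φ(5^2) = 5^1·(5−1) = 5·4 = 20.
φ(13) = 13 − 1 = 12.
φ(17) = 17 − 1 = 16.
φ(29) = 29 − 1 = 28.
Multiply: 20 · 12 · 16 · 28 = 107520.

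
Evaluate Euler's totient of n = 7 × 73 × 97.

φ(7) = 7 − 1 = 6.
φ(73) = 73 − 1 = 72.
φ(97) = 97 − 1 = 96.
Since φ is multiplicative, φ(49567) = 6 · 72 · 96 = 41472.

41472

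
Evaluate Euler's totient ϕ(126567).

70560

Factor 126567: 126567 = 3^2 · 7^3 · 41.
φ(126567) = 126567 · (1 − 1/3) · (1 − 1/7) · (1 − 1/41)
       = 126567 · 480/861 = 70560.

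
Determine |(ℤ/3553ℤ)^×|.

2880

Prime factorization: 3553 = 11 * 17 * 19.
φ(3553) = 3553 · (1 − 1/11) · (1 − 1/17) · (1 − 1/19)
       = 3553 · 2880/3553 = 2880.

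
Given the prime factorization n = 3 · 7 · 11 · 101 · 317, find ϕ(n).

3792000

φ(7395927) = 7395927 · (1 − 1/3) · (1 − 1/7) · (1 − 1/11) · (1 − 1/101) · (1 − 1/317)
       = 7395927 · 3792000/7395927 = 3792000.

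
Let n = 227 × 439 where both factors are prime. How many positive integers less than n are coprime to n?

98988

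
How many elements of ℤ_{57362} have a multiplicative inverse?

25872

Factor 57362: 57362 = 2 · 23 · 29 · 43.
φ(2) = 2 − 1 = 1.
φ(23) = 23 − 1 = 22.
φ(29) = 29 − 1 = 28.
φ(43) = 43 − 1 = 42.
Multiply: 1 · 22 · 28 · 42 = 25872.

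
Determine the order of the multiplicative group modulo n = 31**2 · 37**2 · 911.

1127271600

φ(1198519799) = 1198519799 · (1 − 1/31) · (1 − 1/37) · (1 − 1/911)
       = 1198519799 · 982800/1044917 = 1127271600.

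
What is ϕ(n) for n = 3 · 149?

296

φ(447) = 447 · (1 − 1/3) · (1 − 1/149)
       = 447 · 296/447 = 296.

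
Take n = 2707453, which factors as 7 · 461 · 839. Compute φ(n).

2312880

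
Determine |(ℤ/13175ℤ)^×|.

9600

First factor: 13175 = 5^2 · 17 · 31.
φ(5^2) = 5^1·(5−1) = 5·4 = 20.
φ(17) = 17 − 1 = 16.
φ(31) = 31 − 1 = 30.
Multiply: 20 · 16 · 30 = 9600.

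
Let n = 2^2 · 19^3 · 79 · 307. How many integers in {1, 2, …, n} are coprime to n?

φ(2^2) = 2^2 − 2^1 = 4 − 2 = 2.
φ(19^3) = 19^3 − 19^2 = 6859 − 361 = 6498.
φ(79) = 79 − 1 = 78.
φ(307) = 307 − 1 = 306.
Multiply: 2 · 6498 · 78 · 306 = 310188528.

310188528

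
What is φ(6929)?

6240

First factor: 6929 = 13**2 · 41.
φ(13^2) = 13^2 − 13^1 = 169 − 13 = 156.
φ(41) = 41 − 1 = 40.
Multiply: 156 · 40 = 6240.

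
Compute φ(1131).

Factor 1131: 1131 = 3 * 13 * 29.
φ(1131) = 1131 · (1 − 1/3) · (1 − 1/13) · (1 − 1/29)
       = 1131 · 672/1131 = 672.

672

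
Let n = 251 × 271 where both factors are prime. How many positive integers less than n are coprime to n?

φ(68021) = 68021 · (1 − 1/251) · (1 − 1/271)
       = 68021 · 67500/68021 = 67500.

67500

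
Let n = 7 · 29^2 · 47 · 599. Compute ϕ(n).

134018976

φ(7) = 7 − 1 = 6.
φ(29^2) = 29^1·(29−1) = 29·28 = 812.
φ(47) = 47 − 1 = 46.
φ(599) = 599 − 1 = 598.
Multiply: 6 · 812 · 46 · 598 = 134018976.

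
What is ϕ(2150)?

840

Factor 2150: 2150 = 2 · 5**2 · 43.
φ(2) = 2 − 1 = 1.
φ(5^2) = 5^1·(5−1) = 5·4 = 20.
φ(43) = 43 − 1 = 42.
Multiply: 1 · 20 · 42 = 840.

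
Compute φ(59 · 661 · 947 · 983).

35561048160

φ(36304208099) = 36304208099 · (1 − 1/59) · (1 − 1/661) · (1 − 1/947) · (1 − 1/983)
       = 36304208099 · 35561048160/36304208099 = 35561048160.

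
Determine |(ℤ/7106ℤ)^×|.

Factor 7106: 7106 = 2 · 11 · 17 · 19.
φ(2) = 2 − 1 = 1.
φ(11) = 11 − 1 = 10.
φ(17) = 17 − 1 = 16.
φ(19) = 19 − 1 = 18.
φ(7106) = 1 × 10 × 16 × 18 = 2880.

2880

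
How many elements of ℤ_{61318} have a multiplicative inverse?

27720

61318 = 2 * 23 * 31 * 43.
φ(2) = 2 − 1 = 1.
φ(23) = 23 − 1 = 22.
φ(31) = 31 − 1 = 30.
φ(43) = 43 − 1 = 42.
φ(61318) = 1 × 22 × 30 × 42 = 27720.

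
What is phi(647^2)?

417962

φ(647^2) = 647^2 − 647^1 = 418609 − 647 = 417962.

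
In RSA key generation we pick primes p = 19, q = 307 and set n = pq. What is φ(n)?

5508

For distinct primes, φ(pq) = (p−1)(q−1) = 18 × 306 = 5508.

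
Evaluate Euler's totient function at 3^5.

162

φ(243) = 243 · (1 − 1/3)
       = 243 · 2/3 = 162.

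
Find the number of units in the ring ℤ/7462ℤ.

2880

Prime factorization: 7462 = 2 · 7 · 13 · 41.
φ(7462) = 7462 · (1 − 1/2) · (1 − 1/7) · (1 − 1/13) · (1 − 1/41)
       = 7462 · 2880/7462 = 2880.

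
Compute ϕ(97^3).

903264

φ(912673) = 912673 · (1 − 1/97)
       = 912673 · 96/97 = 903264.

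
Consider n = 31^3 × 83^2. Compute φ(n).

φ(205230199) = 205230199 · (1 − 1/31) · (1 − 1/83)
       = 205230199 · 2460/2573 = 196216980.

196216980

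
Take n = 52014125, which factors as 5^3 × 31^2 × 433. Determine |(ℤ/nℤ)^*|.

40176000

φ(52014125) = 52014125 · (1 − 1/5) · (1 − 1/31) · (1 − 1/433)
       = 52014125 · 51840/67115 = 40176000.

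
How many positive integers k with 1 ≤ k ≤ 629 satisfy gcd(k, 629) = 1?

576

Factor 629: 629 = 17 * 37.
φ(629) = 629 · (1 − 1/17) · (1 − 1/37)
       = 629 · 576/629 = 576.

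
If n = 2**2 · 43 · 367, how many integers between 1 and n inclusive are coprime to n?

30744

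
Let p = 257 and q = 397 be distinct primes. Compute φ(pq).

For distinct primes, φ(pq) = (p−1)(q−1) = 256 × 396 = 101376.

101376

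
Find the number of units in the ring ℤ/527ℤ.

480

527 = 17 · 31.
φ(527) = 527 · (1 − 1/17) · (1 − 1/31)
       = 527 · 480/527 = 480.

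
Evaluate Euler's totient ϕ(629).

576

Factor 629: 629 = 17 · 37.
φ(17) = 17 − 1 = 16.
φ(37) = 37 − 1 = 36.
Since φ is multiplicative, φ(629) = 16 · 36 = 576.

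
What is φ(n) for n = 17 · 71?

φ(17) = 17 − 1 = 16.
φ(71) = 71 − 1 = 70.
Multiply: 16 · 70 = 1120.

1120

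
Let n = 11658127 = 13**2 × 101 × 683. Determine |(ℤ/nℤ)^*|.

10639200

φ(11658127) = 11658127 · (1 − 1/13) · (1 − 1/101) · (1 − 1/683)
       = 11658127 · 818400/896779 = 10639200.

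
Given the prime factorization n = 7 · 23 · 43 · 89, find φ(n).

487872

φ(7) = 7 − 1 = 6.
φ(23) = 23 − 1 = 22.
φ(43) = 43 − 1 = 42.
φ(89) = 89 − 1 = 88.
φ(616147) = 6 × 22 × 42 × 88 = 487872.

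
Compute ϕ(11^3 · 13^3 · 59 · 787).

φ(11^3) = 11^2·(11−1) = 121·10 = 1210.
φ(13^3) = 13^2·(13−1) = 169·12 = 2028.
φ(59) = 59 − 1 = 58.
φ(787) = 787 − 1 = 786.
Multiply: 1210 · 2028 · 58 · 786 = 111867481440.

111867481440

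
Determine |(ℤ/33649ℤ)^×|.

23760

First factor: 33649 = 7 · 11 · 19 · 23.
φ(7) = 7 − 1 = 6.
φ(11) = 11 − 1 = 10.
φ(19) = 19 − 1 = 18.
φ(23) = 23 − 1 = 22.
Since φ is multiplicative, φ(33649) = 6 · 10 · 18 · 22 = 23760.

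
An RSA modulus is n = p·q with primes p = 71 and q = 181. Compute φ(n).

For distinct primes, φ(pq) = (p−1)(q−1) = 70 × 180 = 12600.

12600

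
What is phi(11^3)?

1210

φ(11^3) = 11^2·(11−1) = 121·10 = 1210.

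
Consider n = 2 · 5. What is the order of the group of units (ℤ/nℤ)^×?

4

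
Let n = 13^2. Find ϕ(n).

φ(169) = 169 · (1 − 1/13)
       = 169 · 12/13 = 156.

156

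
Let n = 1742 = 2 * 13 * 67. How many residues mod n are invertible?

792

φ(2) = 2 − 1 = 1.
φ(13) = 13 − 1 = 12.
φ(67) = 67 − 1 = 66.
Multiply: 1 · 12 · 66 = 792.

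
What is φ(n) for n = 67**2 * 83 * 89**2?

2839914528

φ(2951261627) = 2951261627 · (1 − 1/67) · (1 − 1/83) · (1 − 1/89)
       = 2951261627 · 476256/494929 = 2839914528.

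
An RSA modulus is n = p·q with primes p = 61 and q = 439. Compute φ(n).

φ(n) = (p − 1)(q − 1) = (61−1)(439−1) = 60·438 = 26280.

26280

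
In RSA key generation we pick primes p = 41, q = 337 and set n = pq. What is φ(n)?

13440

φ(pq) = (p−1)(q−1) = 40 · 336 = 13440.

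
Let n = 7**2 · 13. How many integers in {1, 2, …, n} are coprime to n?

504

φ(7^2) = 7^2 − 7^1 = 49 − 7 = 42.
φ(13) = 13 − 1 = 12.
φ(637) = 42 × 12 = 504.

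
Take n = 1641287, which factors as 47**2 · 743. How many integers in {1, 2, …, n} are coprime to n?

φ(47^2) = 47^1·(47−1) = 47·46 = 2162.
φ(743) = 743 − 1 = 742.
Since φ is multiplicative, φ(1641287) = 2162 · 742 = 1604204.

1604204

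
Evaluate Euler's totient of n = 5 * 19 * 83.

5904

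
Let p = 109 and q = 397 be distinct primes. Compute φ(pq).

φ(109) = 109 − 1 = 108.
φ(397) = 397 − 1 = 396.
Since φ is multiplicative, φ(43273) = 108 · 396 = 42768.

42768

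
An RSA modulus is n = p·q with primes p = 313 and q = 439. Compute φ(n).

136656

For distinct primes, φ(pq) = (p−1)(q−1) = 312 × 438 = 136656.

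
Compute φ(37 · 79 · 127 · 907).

φ(336697447) = 336697447 · (1 − 1/37) · (1 − 1/79) · (1 − 1/127) · (1 − 1/907)
       = 336697447 · 320550048/336697447 = 320550048.

320550048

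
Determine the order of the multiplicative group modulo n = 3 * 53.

φ(159) = 159 · (1 − 1/3) · (1 − 1/53)
       = 159 · 104/159 = 104.

104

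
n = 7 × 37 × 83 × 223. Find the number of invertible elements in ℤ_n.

3932064

φ(4793831) = 4793831 · (1 − 1/7) · (1 − 1/37) · (1 − 1/83) · (1 − 1/223)
       = 4793831 · 3932064/4793831 = 3932064.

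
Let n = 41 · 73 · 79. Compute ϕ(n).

φ(236447) = 236447 · (1 − 1/41) · (1 − 1/73) · (1 − 1/79)
       = 236447 · 224640/236447 = 224640.

224640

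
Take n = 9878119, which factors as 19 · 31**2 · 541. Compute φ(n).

φ(19) = 19 − 1 = 18.
φ(31^2) = 31^2 − 31^1 = 961 − 31 = 930.
φ(541) = 541 − 1 = 540.
Multiply: 18 · 930 · 540 = 9039600.

9039600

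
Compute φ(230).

First factor: 230 = 2 * 5 * 23.
φ(2) = 2 − 1 = 1.
φ(5) = 5 − 1 = 4.
φ(23) = 23 − 1 = 22.
Multiply: 1 · 4 · 22 = 88.

88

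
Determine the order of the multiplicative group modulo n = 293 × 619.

φ(181367) = 181367 · (1 − 1/293) · (1 − 1/619)
       = 181367 · 180456/181367 = 180456.

180456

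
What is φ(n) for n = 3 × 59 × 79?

φ(3) = 3 − 1 = 2.
φ(59) = 59 − 1 = 58.
φ(79) = 79 − 1 = 78.
Multiply: 2 · 58 · 78 = 9048.

9048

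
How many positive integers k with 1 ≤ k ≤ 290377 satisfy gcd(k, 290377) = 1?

241920

Factor 290377: 290377 = 17 * 19 * 29 * 31.
φ(17) = 17 − 1 = 16.
φ(19) = 19 − 1 = 18.
φ(29) = 29 − 1 = 28.
φ(31) = 31 − 1 = 30.
φ(290377) = 16 × 18 × 28 × 30 = 241920.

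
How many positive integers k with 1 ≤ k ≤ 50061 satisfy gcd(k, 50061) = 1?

50061 = 3 · 11 · 37 · 41.
φ(3) = 3 − 1 = 2.
φ(11) = 11 − 1 = 10.
φ(37) = 37 − 1 = 36.
φ(41) = 41 − 1 = 40.
φ(50061) = 2 × 10 × 36 × 40 = 28800.

28800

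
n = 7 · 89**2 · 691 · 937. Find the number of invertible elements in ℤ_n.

30349313280

φ(7) = 7 − 1 = 6.
φ(89^2) = 89^1·(89−1) = 89·88 = 7832.
φ(691) = 691 − 1 = 690.
φ(937) = 937 − 1 = 936.
Since φ is multiplicative, φ(35900102749) = 6 · 7832 · 690 · 936 = 30349313280.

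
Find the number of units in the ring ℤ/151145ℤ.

108864

Factor 151145: 151145 = 5 * 19 * 37 * 43.
φ(151145) = 151145 · (1 − 1/5) · (1 − 1/19) · (1 − 1/37) · (1 − 1/43)
       = 151145 · 108864/151145 = 108864.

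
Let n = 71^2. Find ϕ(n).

4970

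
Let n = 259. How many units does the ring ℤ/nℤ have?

216

Factor 259: 259 = 7 * 37.
φ(7) = 7 − 1 = 6.
φ(37) = 37 − 1 = 36.
φ(259) = 6 × 36 = 216.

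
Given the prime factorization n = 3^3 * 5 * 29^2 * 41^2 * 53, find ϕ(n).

4985809920

φ(3^3) = 3^3 − 3^2 = 27 − 9 = 18.
φ(5) = 5 − 1 = 4.
φ(29^2) = 29^1·(29−1) = 29·28 = 812.
φ(41^2) = 41^1·(41−1) = 41·40 = 1640.
φ(53) = 53 − 1 = 52.
φ(10115173755) = 18 × 4 × 812 × 1640 × 52 = 4985809920.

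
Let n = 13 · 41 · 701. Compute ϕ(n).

φ(13) = 13 − 1 = 12.
φ(41) = 41 − 1 = 40.
φ(701) = 701 − 1 = 700.
Since φ is multiplicative, φ(373633) = 12 · 40 · 700 = 336000.

336000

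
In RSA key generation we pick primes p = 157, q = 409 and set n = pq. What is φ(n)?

φ(pq) = (p−1)(q−1) = 156 · 408 = 63648.

63648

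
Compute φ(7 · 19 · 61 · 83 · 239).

φ(160937581) = 160937581 · (1 − 1/7) · (1 − 1/19) · (1 − 1/61) · (1 − 1/83) · (1 − 1/239)
       = 160937581 · 126463680/160937581 = 126463680.

126463680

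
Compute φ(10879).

Factor 10879: 10879 = 11 * 23 * 43.
φ(10879) = 10879 · (1 − 1/11) · (1 − 1/23) · (1 − 1/43)
       = 10879 · 9240/10879 = 9240.

9240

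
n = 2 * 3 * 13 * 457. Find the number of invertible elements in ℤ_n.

φ(35646) = 35646 · (1 − 1/2) · (1 − 1/3) · (1 − 1/13) · (1 − 1/457)
       = 35646 · 10944/35646 = 10944.

10944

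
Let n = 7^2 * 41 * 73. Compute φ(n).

φ(146657) = 146657 · (1 − 1/7) · (1 − 1/41) · (1 − 1/73)
       = 146657 · 17280/20951 = 120960.

120960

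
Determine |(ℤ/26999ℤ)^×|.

21168

Factor 26999: 26999 = 7^2 · 19 · 29.
φ(26999) = 26999 · (1 − 1/7) · (1 − 1/19) · (1 − 1/29)
       = 26999 · 3024/3857 = 21168.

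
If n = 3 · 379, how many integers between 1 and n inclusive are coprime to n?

φ(1137) = 1137 · (1 − 1/3) · (1 − 1/379)
       = 1137 · 756/1137 = 756.

756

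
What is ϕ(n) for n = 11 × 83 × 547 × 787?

351907920

φ(11) = 11 − 1 = 10.
φ(83) = 83 − 1 = 82.
φ(547) = 547 − 1 = 546.
φ(787) = 787 − 1 = 786.
φ(393036457) = 10 × 82 × 546 × 786 = 351907920.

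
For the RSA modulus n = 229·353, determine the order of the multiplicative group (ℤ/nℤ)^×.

φ(pq) = (p−1)(q−1) = 228 · 352 = 80256.

80256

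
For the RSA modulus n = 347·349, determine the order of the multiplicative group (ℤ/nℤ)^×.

120408

For distinct primes, φ(pq) = (p−1)(q−1) = 346 × 348 = 120408.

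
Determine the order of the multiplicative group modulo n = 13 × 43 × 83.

φ(13) = 13 − 1 = 12.
φ(43) = 43 − 1 = 42.
φ(83) = 83 − 1 = 82.
Multiply: 12 · 42 · 82 = 41328.

41328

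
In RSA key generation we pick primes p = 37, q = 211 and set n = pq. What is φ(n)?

7560

φ(pq) = (p−1)(q−1) = 36 · 210 = 7560.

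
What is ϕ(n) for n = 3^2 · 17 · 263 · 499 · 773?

φ(15521268753) = 15521268753 · (1 − 1/3) · (1 − 1/17) · (1 − 1/263) · (1 − 1/499) · (1 − 1/773)
       = 15521268753 · 3223279104/5173756251 = 9669837312.

9669837312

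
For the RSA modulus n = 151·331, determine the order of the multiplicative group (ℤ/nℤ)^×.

φ(49981) = 49981 · (1 − 1/151) · (1 − 1/331)
       = 49981 · 49500/49981 = 49500.

49500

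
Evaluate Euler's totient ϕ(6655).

Prime factorization: 6655 = 5 · 11^3.
φ(6655) = 6655 · (1 − 1/5) · (1 − 1/11)
       = 6655 · 40/55 = 4840.

4840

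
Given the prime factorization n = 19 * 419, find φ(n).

7524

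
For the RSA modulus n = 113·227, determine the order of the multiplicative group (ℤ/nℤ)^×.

25312

φ(pq) = (p−1)(q−1) = 112 · 226 = 25312.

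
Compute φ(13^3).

2028

φ(2197) = 2197 · (1 − 1/13)
       = 2197 · 12/13 = 2028.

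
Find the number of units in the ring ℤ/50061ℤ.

50061 = 3 · 11 · 37 · 41.
φ(50061) = 50061 · (1 − 1/3) · (1 − 1/11) · (1 − 1/37) · (1 − 1/41)
       = 50061 · 28800/50061 = 28800.

28800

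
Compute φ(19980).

Factor 19980: 19980 = 2^2 * 3^3 * 5 * 37.
φ(19980) = 19980 · (1 − 1/2) · (1 − 1/3) · (1 − 1/5) · (1 − 1/37)
       = 19980 · 288/1110 = 5184.

5184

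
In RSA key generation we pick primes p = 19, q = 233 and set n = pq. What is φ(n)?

4176

φ(4427) = 4427 · (1 − 1/19) · (1 − 1/233)
       = 4427 · 4176/4427 = 4176.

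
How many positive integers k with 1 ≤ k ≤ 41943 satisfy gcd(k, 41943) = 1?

24000

41943 = 3 × 11 × 31 × 41.
φ(41943) = 41943 · (1 − 1/3) · (1 − 1/11) · (1 − 1/31) · (1 − 1/41)
       = 41943 · 24000/41943 = 24000.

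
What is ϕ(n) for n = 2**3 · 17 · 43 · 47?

123648

φ(2^3) = 2^3 − 2^2 = 8 − 4 = 4.
φ(17) = 17 − 1 = 16.
φ(43) = 43 − 1 = 42.
φ(47) = 47 − 1 = 46.
φ(274856) = 4 × 16 × 42 × 46 = 123648.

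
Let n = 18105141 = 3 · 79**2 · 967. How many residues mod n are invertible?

11904984

φ(18105141) = 18105141 · (1 − 1/3) · (1 − 1/79) · (1 − 1/967)
       = 18105141 · 150696/229179 = 11904984.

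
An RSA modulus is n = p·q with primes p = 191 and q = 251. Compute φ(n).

47500

φ(n) = (p − 1)(q − 1) = (191−1)(251−1) = 190·250 = 47500.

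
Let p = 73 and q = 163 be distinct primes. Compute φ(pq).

For distinct primes, φ(pq) = (p−1)(q−1) = 72 × 162 = 11664.

11664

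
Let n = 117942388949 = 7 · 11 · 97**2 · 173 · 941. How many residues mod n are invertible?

90333849600

φ(117942388949) = 117942388949 · (1 − 1/7) · (1 − 1/11) · (1 − 1/97) · (1 − 1/173) · (1 − 1/941)
       = 117942388949 · 931276800/1215900917 = 90333849600.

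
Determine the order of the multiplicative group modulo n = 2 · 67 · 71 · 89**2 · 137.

4921002240

φ(10324373978) = 10324373978 · (1 − 1/2) · (1 − 1/67) · (1 − 1/71) · (1 − 1/89) · (1 − 1/137)
       = 10324373978 · 55292160/116004202 = 4921002240.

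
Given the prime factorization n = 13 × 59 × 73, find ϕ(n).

50112

φ(55991) = 55991 · (1 − 1/13) · (1 − 1/59) · (1 − 1/73)
       = 55991 · 50112/55991 = 50112.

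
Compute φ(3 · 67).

φ(201) = 201 · (1 − 1/3) · (1 − 1/67)
       = 201 · 132/201 = 132.

132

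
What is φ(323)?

288

323 = 17 * 19.
φ(17) = 17 − 1 = 16.
φ(19) = 19 − 1 = 18.
φ(323) = 16 × 18 = 288.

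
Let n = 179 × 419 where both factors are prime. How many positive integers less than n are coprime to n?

φ(n) = (p − 1)(q − 1) = (179−1)(419−1) = 178·418 = 74404.

74404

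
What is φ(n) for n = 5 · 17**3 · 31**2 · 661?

11352844800

φ(5) = 5 − 1 = 4.
φ(17^3) = 17^2·(17−1) = 289·16 = 4624.
φ(31^2) = 31^1·(31−1) = 31·30 = 930.
φ(661) = 661 − 1 = 660.
Since φ is multiplicative, φ(15604203865) = 4 · 4624 · 930 · 660 = 11352844800.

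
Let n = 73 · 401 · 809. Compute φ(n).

23270400

φ(73) = 73 − 1 = 72.
φ(401) = 401 − 1 = 400.
φ(809) = 809 − 1 = 808.
Since φ is multiplicative, φ(23681857) = 72 · 400 · 808 = 23270400.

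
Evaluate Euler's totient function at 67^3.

296274

φ(300763) = 300763 · (1 − 1/67)
       = 300763 · 66/67 = 296274.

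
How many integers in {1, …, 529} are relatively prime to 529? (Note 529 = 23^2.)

506

φ(23^2) = 23^1·(23−1) = 23·22 = 506.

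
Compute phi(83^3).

φ(83^3) = 83^3 − 83^2 = 571787 − 6889 = 564898.

564898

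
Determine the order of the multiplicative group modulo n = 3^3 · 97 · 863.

1489536

φ(3^3) = 3^2·(3−1) = 9·2 = 18.
φ(97) = 97 − 1 = 96.
φ(863) = 863 − 1 = 862.
Multiply: 18 · 96 · 862 = 1489536.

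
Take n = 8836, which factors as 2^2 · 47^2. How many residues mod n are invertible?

φ(2^2) = 2^1·(2−1) = 2·1 = 2.
φ(47^2) = 47^2 − 47^1 = 2209 − 47 = 2162.
Multiply: 2 · 2162 = 4324.

4324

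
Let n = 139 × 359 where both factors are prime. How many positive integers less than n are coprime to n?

φ(139) = 139 − 1 = 138.
φ(359) = 359 − 1 = 358.
Multiply: 138 · 358 = 49404.

49404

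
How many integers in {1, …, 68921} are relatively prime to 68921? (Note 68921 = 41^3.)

67240

φ(41^3) = 41^2·(41−1) = 1681·40 = 67240.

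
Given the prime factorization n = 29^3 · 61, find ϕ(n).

1412880

φ(1487729) = 1487729 · (1 − 1/29) · (1 − 1/61)
       = 1487729 · 1680/1769 = 1412880.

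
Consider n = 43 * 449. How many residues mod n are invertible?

18816

φ(43) = 43 − 1 = 42.
φ(449) = 449 − 1 = 448.
φ(19307) = 42 × 448 = 18816.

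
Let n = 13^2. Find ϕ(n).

156

φ(169) = 169 · (1 − 1/13)
       = 169 · 12/13 = 156.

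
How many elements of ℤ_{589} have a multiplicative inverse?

First factor: 589 = 19 · 31.
φ(589) = 589 · (1 − 1/19) · (1 − 1/31)
       = 589 · 540/589 = 540.

540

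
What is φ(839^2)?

φ(839^2) = 839^1·(839−1) = 839·838 = 703082.

703082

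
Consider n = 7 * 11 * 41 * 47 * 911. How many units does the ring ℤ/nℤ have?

100464000

φ(7) = 7 − 1 = 6.
φ(11) = 11 − 1 = 10.
φ(41) = 41 − 1 = 40.
φ(47) = 47 − 1 = 46.
φ(911) = 911 − 1 = 910.
Since φ is multiplicative, φ(135173269) = 6 · 10 · 40 · 46 · 910 = 100464000.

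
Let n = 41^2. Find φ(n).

1640

φ(41^2) = 41^2 − 41^1 = 1681 − 41 = 1640.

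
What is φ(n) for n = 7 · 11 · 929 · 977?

φ(7) = 7 − 1 = 6.
φ(11) = 11 − 1 = 10.
φ(929) = 929 − 1 = 928.
φ(977) = 977 − 1 = 976.
Multiply: 6 · 10 · 928 · 976 = 54343680.

54343680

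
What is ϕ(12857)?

12857 = 13 · 23 · 43.
φ(13) = 13 − 1 = 12.
φ(23) = 23 − 1 = 22.
φ(43) = 43 − 1 = 42.
φ(12857) = 12 × 22 × 42 = 11088.

11088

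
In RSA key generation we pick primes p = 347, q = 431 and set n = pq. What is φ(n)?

φ(347) = 347 − 1 = 346.
φ(431) = 431 − 1 = 430.
φ(149557) = 346 × 430 = 148780.

148780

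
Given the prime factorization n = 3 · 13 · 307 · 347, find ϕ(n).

2541024

φ(4154631) = 4154631 · (1 − 1/3) · (1 − 1/13) · (1 − 1/307) · (1 − 1/347)
       = 4154631 · 2541024/4154631 = 2541024.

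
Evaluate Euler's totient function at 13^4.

φ(28561) = 28561 · (1 − 1/13)
       = 28561 · 12/13 = 26364.

26364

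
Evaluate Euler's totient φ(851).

792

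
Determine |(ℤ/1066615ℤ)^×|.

First factor: 1066615 = 5 * 11^2 * 41 * 43.
φ(5) = 5 − 1 = 4.
φ(11^2) = 11^2 − 11^1 = 121 − 11 = 110.
φ(41) = 41 − 1 = 40.
φ(43) = 43 − 1 = 42.
Multiply: 4 · 110 · 40 · 42 = 739200.

739200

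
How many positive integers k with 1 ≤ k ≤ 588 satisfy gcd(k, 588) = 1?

168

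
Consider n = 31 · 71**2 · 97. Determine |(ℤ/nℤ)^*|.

φ(31) = 31 − 1 = 30.
φ(71^2) = 71^1·(71−1) = 71·70 = 4970.
φ(97) = 97 − 1 = 96.
Since φ is multiplicative, φ(15158287) = 30 · 4970 · 96 = 14313600.

14313600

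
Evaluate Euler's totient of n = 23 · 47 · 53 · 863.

φ(49443859) = 49443859 · (1 − 1/23) · (1 − 1/47) · (1 − 1/53) · (1 − 1/863)
       = 49443859 · 45361888/49443859 = 45361888.

45361888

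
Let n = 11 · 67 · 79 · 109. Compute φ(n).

5559840

φ(11) = 11 − 1 = 10.
φ(67) = 67 − 1 = 66.
φ(79) = 79 − 1 = 78.
φ(109) = 109 − 1 = 108.
φ(6346307) = 10 × 66 × 78 × 108 = 5559840.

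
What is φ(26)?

Prime factorization: 26 = 2 × 13.
φ(2) = 2 − 1 = 1.
φ(13) = 13 − 1 = 12.
φ(26) = 1 × 12 = 12.

12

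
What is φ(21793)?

Prime factorization: 21793 = 19 · 31 · 37.
φ(19) = 19 − 1 = 18.
φ(31) = 31 − 1 = 30.
φ(37) = 37 − 1 = 36.
φ(21793) = 18 × 30 × 36 = 19440.

19440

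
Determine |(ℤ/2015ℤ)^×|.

1440

Factor 2015: 2015 = 5 · 13 · 31.
φ(2015) = 2015 · (1 − 1/5) · (1 − 1/13) · (1 − 1/31)
       = 2015 · 1440/2015 = 1440.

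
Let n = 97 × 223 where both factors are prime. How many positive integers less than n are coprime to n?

For distinct primes, φ(pq) = (p−1)(q−1) = 96 × 222 = 21312.

21312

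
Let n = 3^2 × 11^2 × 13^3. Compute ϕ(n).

φ(2392533) = 2392533 · (1 − 1/3) · (1 − 1/11) · (1 − 1/13)
       = 2392533 · 240/429 = 1338480.

1338480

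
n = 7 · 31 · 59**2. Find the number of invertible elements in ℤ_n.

615960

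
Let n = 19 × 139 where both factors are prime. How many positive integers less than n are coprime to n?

2484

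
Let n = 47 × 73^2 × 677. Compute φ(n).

φ(169563451) = 169563451 · (1 − 1/47) · (1 − 1/73) · (1 − 1/677)
       = 169563451 · 2238912/2322787 = 163440576.

163440576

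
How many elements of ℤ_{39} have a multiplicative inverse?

24

39 = 3 × 13.
φ(39) = 39 · (1 − 1/3) · (1 − 1/13)
       = 39 · 24/39 = 24.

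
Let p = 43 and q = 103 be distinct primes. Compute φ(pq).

4284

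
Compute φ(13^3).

φ(2197) = 2197 · (1 − 1/13)
       = 2197 · 12/13 = 2028.

2028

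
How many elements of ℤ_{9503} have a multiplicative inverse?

8064

First factor: 9503 = 13 * 17 * 43.
φ(13) = 13 − 1 = 12.
φ(17) = 17 − 1 = 16.
φ(43) = 43 − 1 = 42.
Since φ is multiplicative, φ(9503) = 12 · 16 · 42 = 8064.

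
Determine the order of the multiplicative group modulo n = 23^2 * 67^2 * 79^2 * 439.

φ(6506148629119) = 6506148629119 · (1 − 1/23) · (1 − 1/67) · (1 − 1/79) · (1 − 1/439)
       = 6506148629119 · 49606128/53443421 = 6039000416592.

6039000416592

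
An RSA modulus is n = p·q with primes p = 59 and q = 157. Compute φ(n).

9048

φ(59) = 59 − 1 = 58.
φ(157) = 157 − 1 = 156.
φ(9263) = 58 × 156 = 9048.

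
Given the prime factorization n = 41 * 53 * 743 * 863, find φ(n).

φ(1393347157) = 1393347157 · (1 − 1/41) · (1 − 1/53) · (1 − 1/743) · (1 − 1/863)
       = 1393347157 · 1330376320/1393347157 = 1330376320.

1330376320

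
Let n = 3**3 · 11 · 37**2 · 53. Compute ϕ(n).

12467520

φ(21549429) = 21549429 · (1 − 1/3) · (1 − 1/11) · (1 − 1/37) · (1 − 1/53)
       = 21549429 · 37440/64713 = 12467520.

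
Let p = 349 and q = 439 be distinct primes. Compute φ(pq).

For distinct primes, φ(pq) = (p−1)(q−1) = 348 × 438 = 152424.

152424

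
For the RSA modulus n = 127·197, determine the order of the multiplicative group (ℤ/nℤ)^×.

φ(127) = 127 − 1 = 126.
φ(197) = 197 − 1 = 196.
Since φ is multiplicative, φ(25019) = 126 · 196 = 24696.

24696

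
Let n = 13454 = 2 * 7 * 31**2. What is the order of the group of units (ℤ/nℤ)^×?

φ(13454) = 13454 · (1 − 1/2) · (1 − 1/7) · (1 − 1/31)
       = 13454 · 180/434 = 5580.

5580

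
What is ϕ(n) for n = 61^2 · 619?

φ(61^2) = 61^2 − 61^1 = 3721 − 61 = 3660.
φ(619) = 619 − 1 = 618.
Since φ is multiplicative, φ(2303299) = 3660 · 618 = 2261880.

2261880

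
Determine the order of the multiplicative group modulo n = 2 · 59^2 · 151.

513300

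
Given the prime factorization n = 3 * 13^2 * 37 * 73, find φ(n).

808704

φ(3) = 3 − 1 = 2.
φ(13^2) = 13^2 − 13^1 = 169 − 13 = 156.
φ(37) = 37 − 1 = 36.
φ(73) = 73 − 1 = 72.
φ(1369407) = 2 × 156 × 36 × 72 = 808704.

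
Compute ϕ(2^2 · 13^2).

φ(2^2) = 2^2 − 2^1 = 4 − 2 = 2.
φ(13^2) = 13^1·(13−1) = 13·12 = 156.
φ(676) = 2 × 156 = 312.

312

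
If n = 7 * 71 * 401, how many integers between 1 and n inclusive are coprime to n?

φ(7) = 7 − 1 = 6.
φ(71) = 71 − 1 = 70.
φ(401) = 401 − 1 = 400.
Since φ is multiplicative, φ(199297) = 6 · 70 · 400 = 168000.

168000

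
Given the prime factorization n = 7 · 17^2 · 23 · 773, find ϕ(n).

φ(35966917) = 35966917 · (1 − 1/7) · (1 − 1/17) · (1 − 1/23) · (1 − 1/773)
       = 35966917 · 1630464/2115701 = 27717888.

27717888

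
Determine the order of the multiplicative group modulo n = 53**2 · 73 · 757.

150014592

φ(53^2) = 53^2 − 53^1 = 2809 − 53 = 2756.
φ(73) = 73 − 1 = 72.
φ(757) = 757 − 1 = 756.
Multiply: 2756 · 72 · 756 = 150014592.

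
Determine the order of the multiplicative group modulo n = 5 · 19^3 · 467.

φ(16015765) = 16015765 · (1 − 1/5) · (1 − 1/19) · (1 − 1/467)
       = 16015765 · 33552/44365 = 12112272.

12112272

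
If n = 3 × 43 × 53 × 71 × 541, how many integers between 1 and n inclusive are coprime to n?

φ(262616007) = 262616007 · (1 − 1/3) · (1 − 1/43) · (1 − 1/53) · (1 − 1/71) · (1 − 1/541)
       = 262616007 · 165110400/262616007 = 165110400.

165110400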